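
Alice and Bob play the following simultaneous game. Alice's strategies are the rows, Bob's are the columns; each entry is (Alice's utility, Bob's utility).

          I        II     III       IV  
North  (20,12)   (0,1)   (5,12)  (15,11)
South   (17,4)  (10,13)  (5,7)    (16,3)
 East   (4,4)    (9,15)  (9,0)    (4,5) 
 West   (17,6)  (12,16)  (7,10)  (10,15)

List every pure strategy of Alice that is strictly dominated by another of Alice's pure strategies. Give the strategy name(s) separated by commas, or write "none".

North is not dominated — it holds its own against South at I (20>17); East at I (20>4); West at I (20>17).
South is not dominated — it holds its own against North at II (10>0); East at I (17>4); West at I (17=17).
Nothing dominates East: North at II (9>0); South at III (9>5); West at III (9>7).
West is not dominated — it holds its own against North at II (12>0); South at I (17=17); East at I (17>4).

none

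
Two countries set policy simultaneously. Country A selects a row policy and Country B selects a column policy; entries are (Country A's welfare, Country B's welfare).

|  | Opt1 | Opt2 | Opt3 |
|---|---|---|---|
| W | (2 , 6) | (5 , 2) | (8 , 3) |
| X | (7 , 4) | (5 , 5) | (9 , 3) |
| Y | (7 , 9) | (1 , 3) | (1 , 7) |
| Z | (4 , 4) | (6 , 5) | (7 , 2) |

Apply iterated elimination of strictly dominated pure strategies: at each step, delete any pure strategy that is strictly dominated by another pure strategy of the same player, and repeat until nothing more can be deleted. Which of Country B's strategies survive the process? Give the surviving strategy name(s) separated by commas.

Opt1, Opt2

For Country B, Opt1 strictly dominates Opt3 on the remaining rows (W: 6>3, X: 4>3, Y: 9>7, Z: 4>2); eliminate Opt3.
For Country A, Z strictly dominates W on the remaining columns (Opt1: 4>2, Opt2: 6>5); eliminate W.
Among the remaining strategies, none is strictly dominated by another pure strategy of the same player, so the elimination stops.
Surviving strategies — Country A: {X, Y, Z}; Country B: {Opt1, Opt2}.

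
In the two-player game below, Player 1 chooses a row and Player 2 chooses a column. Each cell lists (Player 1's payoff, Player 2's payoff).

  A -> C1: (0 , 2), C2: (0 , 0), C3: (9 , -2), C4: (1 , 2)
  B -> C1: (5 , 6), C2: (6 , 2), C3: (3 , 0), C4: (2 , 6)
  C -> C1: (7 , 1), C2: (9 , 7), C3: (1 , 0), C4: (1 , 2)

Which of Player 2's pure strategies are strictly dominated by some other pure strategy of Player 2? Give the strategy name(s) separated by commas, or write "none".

C3

C1 is not dominated — it holds its own against C2 at A (2>0); C3 at A (2>-2); C4 at A (2=2).
C2 is not dominated — it holds its own against C1 at C (7>1); C3 at A (0>-2); C4 at C (7>2).
C1 strictly dominates C3 — A: 2>-2, B: 6>0, C: 1>0.
C4 is not dominated — it holds its own against C1 at A (2=2); C2 at A (2>0); C3 at A (2>-2).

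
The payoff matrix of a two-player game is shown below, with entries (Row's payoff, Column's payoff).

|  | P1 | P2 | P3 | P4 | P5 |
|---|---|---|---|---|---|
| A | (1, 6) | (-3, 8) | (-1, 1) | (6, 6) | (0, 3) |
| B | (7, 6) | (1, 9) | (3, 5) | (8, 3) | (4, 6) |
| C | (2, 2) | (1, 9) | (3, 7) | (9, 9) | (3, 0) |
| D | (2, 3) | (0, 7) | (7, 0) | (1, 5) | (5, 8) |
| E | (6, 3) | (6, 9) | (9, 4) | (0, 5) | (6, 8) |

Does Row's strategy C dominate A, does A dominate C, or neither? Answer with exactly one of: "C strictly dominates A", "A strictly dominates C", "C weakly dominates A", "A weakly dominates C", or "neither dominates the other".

C's payoffs vs A's, by Column's action — P1: 2>1, P2: 1>-3, P3: 3>-1, P4: 9>6, P5: 3>0.
Every comparison favours C, so C strictly dominates A.

C strictly dominates A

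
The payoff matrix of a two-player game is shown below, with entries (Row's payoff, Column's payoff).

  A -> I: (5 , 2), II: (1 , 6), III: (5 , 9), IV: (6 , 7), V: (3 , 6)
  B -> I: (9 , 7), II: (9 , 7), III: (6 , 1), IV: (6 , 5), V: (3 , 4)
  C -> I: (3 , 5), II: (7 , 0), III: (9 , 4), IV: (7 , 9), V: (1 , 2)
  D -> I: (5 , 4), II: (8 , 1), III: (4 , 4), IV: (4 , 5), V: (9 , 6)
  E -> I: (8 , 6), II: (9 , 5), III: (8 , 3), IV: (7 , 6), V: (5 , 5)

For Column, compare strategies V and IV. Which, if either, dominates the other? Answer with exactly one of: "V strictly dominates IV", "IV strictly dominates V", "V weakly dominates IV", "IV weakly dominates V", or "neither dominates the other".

V's payoffs vs IV's, by Row's action — A: 6<7, B: 4<5, C: 2<9, D: 6>5, E: 5<6.
V does better at D but worse at A, B, C, E; neither strategy dominates the other.

neither dominates the other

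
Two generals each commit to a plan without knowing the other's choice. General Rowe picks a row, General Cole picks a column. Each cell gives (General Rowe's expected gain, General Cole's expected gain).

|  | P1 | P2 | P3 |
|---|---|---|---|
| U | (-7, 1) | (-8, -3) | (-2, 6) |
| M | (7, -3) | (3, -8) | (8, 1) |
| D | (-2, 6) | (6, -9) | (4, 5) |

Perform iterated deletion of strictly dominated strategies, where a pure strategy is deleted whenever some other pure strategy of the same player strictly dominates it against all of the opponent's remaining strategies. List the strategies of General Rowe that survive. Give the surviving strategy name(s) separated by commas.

Row U is eliminated: M beats it against every remaining column (P1: 7>-7, P2: 3>-8, P3: 8>-2).
Column P2 is eliminated: P1 beats it against every remaining row (M: -3>-8, D: 6>-9).
General Rowe's strategy D is strictly dominated by M (P1: 7>-2, P3: 8>4) and is removed.
For General Cole, P3 strictly dominates P1 on the remaining rows (M: 1>-3); eliminate P1.
Among the remaining strategies, none is strictly dominated by another pure strategy of the same player, so the elimination stops.
Surviving strategies — General Rowe: {M}; General Cole: {P3}.

M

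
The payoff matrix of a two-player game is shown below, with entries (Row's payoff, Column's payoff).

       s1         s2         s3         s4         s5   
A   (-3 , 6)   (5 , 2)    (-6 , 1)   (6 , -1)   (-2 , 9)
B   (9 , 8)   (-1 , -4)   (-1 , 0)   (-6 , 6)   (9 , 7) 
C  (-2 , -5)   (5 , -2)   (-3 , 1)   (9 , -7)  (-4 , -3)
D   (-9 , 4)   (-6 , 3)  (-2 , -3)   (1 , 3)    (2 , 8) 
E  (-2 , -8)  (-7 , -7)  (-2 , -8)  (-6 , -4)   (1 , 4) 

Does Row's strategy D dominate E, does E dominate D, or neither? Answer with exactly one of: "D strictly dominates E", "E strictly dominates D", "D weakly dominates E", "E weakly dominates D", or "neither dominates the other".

neither dominates the other

Compare D to E across every action of Column: s1: -9<-2, s2: -6>-7, s3: -2=-2, s4: 1>-6, s5: 2>1.
D does better at s2, s4, s5 but worse at s1; neither strategy dominates the other.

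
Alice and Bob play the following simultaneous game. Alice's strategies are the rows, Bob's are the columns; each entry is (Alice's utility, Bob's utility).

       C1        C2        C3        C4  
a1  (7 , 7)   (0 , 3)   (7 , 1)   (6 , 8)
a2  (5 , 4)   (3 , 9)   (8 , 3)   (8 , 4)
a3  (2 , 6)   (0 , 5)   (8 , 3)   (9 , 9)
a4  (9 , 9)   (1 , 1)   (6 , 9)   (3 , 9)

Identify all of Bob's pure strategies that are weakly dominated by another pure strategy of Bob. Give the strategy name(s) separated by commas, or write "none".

C1, C3

C1: dominated, since C4 does at least as well everywhere (a1: 8>7, a2: 4=4, a3: 9>6, a4: 9=9).
C2 is not dominated — it holds its own against C1 at a2 (9>4); C3 at a1 (3>1); C4 at a2 (9>4).
C3: dominated, since C1 does at least as well everywhere (a1: 7>1, a2: 4>3, a3: 6>3, a4: 9=9).
C4 is not dominated — it holds its own against C1 at a1 (8>7); C2 at a1 (8>3); C3 at a1 (8>1).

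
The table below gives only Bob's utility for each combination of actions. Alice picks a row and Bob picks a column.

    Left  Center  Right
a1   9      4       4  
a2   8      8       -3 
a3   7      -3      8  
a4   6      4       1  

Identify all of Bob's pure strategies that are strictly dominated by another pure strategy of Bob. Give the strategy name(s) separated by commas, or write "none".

Left: no other strategy beats it everywhere (Center at a1 (9>4); Right at a1 (9>4)).
Center is not dominated — it holds its own against Left at a2 (8=8); Right at a1 (4=4).
Nothing dominates Right: Left at a3 (8>7); Center at a1 (4=4).

none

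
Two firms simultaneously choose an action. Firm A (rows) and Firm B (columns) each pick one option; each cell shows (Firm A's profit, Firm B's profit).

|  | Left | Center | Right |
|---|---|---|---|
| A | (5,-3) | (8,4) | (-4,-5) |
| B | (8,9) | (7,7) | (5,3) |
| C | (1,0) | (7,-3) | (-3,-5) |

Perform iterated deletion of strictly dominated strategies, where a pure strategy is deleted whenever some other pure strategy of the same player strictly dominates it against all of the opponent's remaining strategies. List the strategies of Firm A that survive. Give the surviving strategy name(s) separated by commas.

A, B

Column Right is eliminated: Left beats it against every remaining row (A: -3>-5, B: 9>3, C: 0>-5).
For Firm A, A strictly dominates C on the remaining columns (Left: 5>1, Center: 8>7); eliminate C.
Among the remaining strategies, none is strictly dominated by another pure strategy of the same player, so the elimination stops.
Surviving strategies — Firm A: {A, B}; Firm B: {Left, Center}.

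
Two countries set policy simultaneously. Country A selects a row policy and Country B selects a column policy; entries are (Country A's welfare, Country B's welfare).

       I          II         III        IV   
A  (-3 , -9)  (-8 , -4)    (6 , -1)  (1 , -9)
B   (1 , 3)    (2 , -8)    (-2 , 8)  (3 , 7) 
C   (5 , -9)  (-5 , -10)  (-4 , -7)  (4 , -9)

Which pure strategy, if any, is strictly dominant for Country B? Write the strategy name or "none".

III

III vs I: A: -1>-9, B: 8>3, C: -7>-9.
III vs II: A: -1>-4, B: 8>-8, C: -7>-10.
III vs IV: A: -1>-9, B: 8>7, C: -7>-9.
III strictly beats every other strategy against every opponent action, so it is strictly dominant.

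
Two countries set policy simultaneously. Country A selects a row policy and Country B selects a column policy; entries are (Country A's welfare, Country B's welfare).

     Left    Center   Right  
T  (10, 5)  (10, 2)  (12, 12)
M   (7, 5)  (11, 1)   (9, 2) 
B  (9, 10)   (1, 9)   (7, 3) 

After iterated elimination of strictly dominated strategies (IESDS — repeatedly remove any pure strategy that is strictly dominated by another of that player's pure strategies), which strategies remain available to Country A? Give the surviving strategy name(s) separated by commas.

Row B is eliminated: T beats it against every remaining column (Left: 10>9, Center: 10>1, Right: 12>7).
Country B's strategy Center is strictly dominated by Left (T: 5>2, M: 5>1) and is removed.
Row M is eliminated: T beats it against every remaining column (Left: 10>7, Right: 12>9).
Column Left is eliminated: Right beats it against every remaining row (T: 12>5).
Among the remaining strategies, none is strictly dominated by another pure strategy of the same player, so the elimination stops.
Surviving strategies — Country A: {T}; Country B: {Right}.

T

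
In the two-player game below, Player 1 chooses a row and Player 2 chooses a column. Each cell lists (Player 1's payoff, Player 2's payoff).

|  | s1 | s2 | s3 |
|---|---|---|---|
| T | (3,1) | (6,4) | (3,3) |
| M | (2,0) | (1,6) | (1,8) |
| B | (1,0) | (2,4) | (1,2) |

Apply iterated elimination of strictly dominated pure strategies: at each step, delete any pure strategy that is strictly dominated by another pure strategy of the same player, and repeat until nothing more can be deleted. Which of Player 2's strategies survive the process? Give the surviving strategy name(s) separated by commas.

s2

For Player 1, T strictly dominates M on the remaining columns (s1: 3>2, s2: 6>1, s3: 3>1); eliminate M.
Player 1's strategy B is strictly dominated by T (s1: 3>1, s2: 6>2, s3: 3>1) and is removed.
Player 2's strategy s1 is strictly dominated by s2 (T: 4>1) and is removed.
Column s3 is eliminated: s2 beats it against every remaining row (T: 4>3).
Among the remaining strategies, none is strictly dominated by another pure strategy of the same player, so the elimination stops.
Surviving strategies — Player 1: {T}; Player 2: {s2}.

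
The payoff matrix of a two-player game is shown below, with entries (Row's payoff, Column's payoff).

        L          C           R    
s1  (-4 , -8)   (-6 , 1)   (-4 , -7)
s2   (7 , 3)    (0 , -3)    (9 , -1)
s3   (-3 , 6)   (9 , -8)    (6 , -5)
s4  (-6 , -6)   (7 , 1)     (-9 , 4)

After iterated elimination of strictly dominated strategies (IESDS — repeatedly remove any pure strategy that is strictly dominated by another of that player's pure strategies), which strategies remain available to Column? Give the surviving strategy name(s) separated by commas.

Row's strategy s1 is strictly dominated by s2 (L: 7>-4, C: 0>-6, R: 9>-4) and is removed.
For Row, s3 strictly dominates s4 on the remaining columns (L: -3>-6, C: 9>7, R: 6>-9); eliminate s4.
Column C is eliminated: L beats it against every remaining row (s2: 3>-3, s3: 6>-8).
Row's strategy s3 is strictly dominated by s2 (L: 7>-3, R: 9>6) and is removed.
Column's strategy R is strictly dominated by L (s2: 3>-1) and is removed.
Among the remaining strategies, none is strictly dominated by another pure strategy of the same player, so the elimination stops.
Surviving strategies — Row: {s2}; Column: {L}.

L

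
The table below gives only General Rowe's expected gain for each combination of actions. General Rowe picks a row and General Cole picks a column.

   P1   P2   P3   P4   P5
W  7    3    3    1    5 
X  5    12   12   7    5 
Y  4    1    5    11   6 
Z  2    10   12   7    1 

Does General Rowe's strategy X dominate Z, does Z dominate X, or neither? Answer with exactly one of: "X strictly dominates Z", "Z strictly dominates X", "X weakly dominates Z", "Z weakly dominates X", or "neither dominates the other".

X weakly dominates Z

X's payoffs vs Z's, by General Cole's action — P1: 5>2, P2: 12>10, P3: 12=12, P4: 7=7, P5: 5>1.
X is at least as good everywhere and strictly better somewhere (tied only at P3, P4), so X weakly but not strictly dominates Z.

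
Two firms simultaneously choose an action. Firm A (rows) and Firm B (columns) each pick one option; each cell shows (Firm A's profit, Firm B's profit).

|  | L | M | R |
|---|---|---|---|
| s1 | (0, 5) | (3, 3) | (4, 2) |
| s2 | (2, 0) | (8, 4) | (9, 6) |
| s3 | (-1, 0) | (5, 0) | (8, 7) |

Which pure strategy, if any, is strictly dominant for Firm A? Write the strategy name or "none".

s2

s2 vs s1: L: 2>0, M: 8>3, R: 9>4.
s2 vs s3: L: 2>-1, M: 8>5, R: 9>8.
s2 strictly beats every other strategy against every opponent action, so it is strictly dominant.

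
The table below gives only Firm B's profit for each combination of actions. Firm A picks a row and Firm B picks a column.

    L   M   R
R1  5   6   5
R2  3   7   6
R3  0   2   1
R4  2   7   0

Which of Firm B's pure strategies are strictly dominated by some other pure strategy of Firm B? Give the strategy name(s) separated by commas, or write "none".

L: dominated, since M does at least as well everywhere (R1: 6>5, R2: 7>3, R3: 2>0, R4: 7>2).
M is not dominated — it holds its own against L at R1 (6>5); R at R1 (6>5).
R: dominated, since M does at least as well everywhere (R1: 6>5, R2: 7>6, R3: 2>1, R4: 7>0).

L, R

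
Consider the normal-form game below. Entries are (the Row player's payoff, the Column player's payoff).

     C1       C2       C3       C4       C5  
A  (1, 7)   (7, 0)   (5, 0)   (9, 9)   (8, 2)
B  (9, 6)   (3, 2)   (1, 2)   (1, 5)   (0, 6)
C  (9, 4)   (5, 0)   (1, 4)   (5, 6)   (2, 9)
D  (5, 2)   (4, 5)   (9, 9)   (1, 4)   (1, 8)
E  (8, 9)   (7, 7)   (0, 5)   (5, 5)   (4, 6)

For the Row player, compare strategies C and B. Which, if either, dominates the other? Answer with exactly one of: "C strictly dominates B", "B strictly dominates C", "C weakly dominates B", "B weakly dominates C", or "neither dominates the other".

C weakly dominates B

Compare C to B across each opponent action: C1: 9=9, C2: 5>3, C3: 1=1, C4: 5>1, C5: 2>0.
C is at least as good everywhere and strictly better somewhere (tied only at C1, C3), so C weakly but not strictly dominates B.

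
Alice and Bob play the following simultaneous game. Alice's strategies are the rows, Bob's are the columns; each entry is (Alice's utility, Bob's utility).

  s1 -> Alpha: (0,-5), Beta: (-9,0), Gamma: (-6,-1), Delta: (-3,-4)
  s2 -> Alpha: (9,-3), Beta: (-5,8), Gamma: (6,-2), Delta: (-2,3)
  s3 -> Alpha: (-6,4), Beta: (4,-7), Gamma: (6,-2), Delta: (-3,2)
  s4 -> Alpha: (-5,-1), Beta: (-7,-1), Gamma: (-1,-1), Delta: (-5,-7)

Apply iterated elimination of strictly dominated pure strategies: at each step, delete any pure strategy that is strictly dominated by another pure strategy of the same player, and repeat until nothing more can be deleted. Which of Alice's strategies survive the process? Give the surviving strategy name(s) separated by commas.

Alice's strategy s1 is strictly dominated by s2 (Alpha: 9>0, Beta: -5>-9, Gamma: 6>-6, Delta: -2>-3) and is removed.
Row s4 is eliminated: s2 beats it against every remaining column (Alpha: 9>-5, Beta: -5>-7, Gamma: 6>-1, Delta: -2>-5).
Column Gamma is eliminated: Delta beats it against every remaining row (s2: 3>-2, s3: 2>-2).
Among the remaining strategies, none is strictly dominated by another pure strategy of the same player, so the elimination stops.
Surviving strategies — Alice: {s2, s3}; Bob: {Alpha, Beta, Delta}.

s2, s3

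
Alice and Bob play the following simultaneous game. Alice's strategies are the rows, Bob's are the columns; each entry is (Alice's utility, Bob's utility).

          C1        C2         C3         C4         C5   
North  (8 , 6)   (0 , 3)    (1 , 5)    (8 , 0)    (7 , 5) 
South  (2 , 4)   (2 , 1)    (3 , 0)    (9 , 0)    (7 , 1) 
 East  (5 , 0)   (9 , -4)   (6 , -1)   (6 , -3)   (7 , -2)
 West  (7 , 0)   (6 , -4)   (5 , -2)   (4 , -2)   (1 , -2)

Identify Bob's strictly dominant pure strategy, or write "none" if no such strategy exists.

C1

C1 vs C2: North: 6>3, South: 4>1, East: 0>-4, West: 0>-4.
C1 vs C3: North: 6>5, South: 4>0, East: 0>-1, West: 0>-2.
C1 vs C4: North: 6>0, South: 4>0, East: 0>-3, West: 0>-2.
C1 vs C5: North: 6>5, South: 4>1, East: 0>-2, West: 0>-2.
C1 strictly beats every other strategy against every opponent action, so it is strictly dominant.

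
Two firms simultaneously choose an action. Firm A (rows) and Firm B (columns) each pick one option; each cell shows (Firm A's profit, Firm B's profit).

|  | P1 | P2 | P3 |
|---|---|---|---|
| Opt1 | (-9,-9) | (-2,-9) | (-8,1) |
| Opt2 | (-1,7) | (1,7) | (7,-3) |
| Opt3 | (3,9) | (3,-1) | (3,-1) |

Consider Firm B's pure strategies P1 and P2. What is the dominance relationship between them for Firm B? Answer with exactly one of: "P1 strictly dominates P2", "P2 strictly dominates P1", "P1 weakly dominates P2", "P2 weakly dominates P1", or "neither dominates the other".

P1 weakly dominates P2

P1's payoffs vs P2's, by Firm A's action — Opt1: -9=-9, Opt2: 7=7, Opt3: 9>-1.
P1 is at least as good everywhere and strictly better somewhere (tied only at Opt1, Opt2), so P1 weakly but not strictly dominates P2.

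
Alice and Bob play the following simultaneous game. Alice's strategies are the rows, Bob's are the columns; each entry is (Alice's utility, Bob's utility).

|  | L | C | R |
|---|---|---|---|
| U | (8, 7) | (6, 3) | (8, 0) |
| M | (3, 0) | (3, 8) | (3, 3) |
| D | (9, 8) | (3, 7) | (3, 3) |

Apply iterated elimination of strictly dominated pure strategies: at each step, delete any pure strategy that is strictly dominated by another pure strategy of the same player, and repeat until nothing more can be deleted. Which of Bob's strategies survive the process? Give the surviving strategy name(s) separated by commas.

L

Row M is eliminated: U beats it against every remaining column (L: 8>3, C: 6>3, R: 8>3).
Bob's strategy C is strictly dominated by L (U: 7>3, D: 8>7) and is removed.
Column R is eliminated: L beats it against every remaining row (U: 7>0, D: 8>3).
Row U is eliminated: D beats it against every remaining column (L: 9>8).
Among the remaining strategies, none is strictly dominated by another pure strategy of the same player, so the elimination stops.
Surviving strategies — Alice: {D}; Bob: {L}.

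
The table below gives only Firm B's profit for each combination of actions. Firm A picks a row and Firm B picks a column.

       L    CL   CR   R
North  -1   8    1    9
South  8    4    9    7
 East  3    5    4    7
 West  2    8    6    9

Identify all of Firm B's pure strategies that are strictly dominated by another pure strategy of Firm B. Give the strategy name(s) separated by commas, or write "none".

L is strictly dominated by CR (North: 1>-1, South: 9>8, East: 4>3, West: 6>2).
R strictly dominates CL — North: 9>8, South: 7>4, East: 7>5, West: 9>8.
CR: no other strategy beats it everywhere (L at North (1>-1); CL at South (9>4); R at South (9>7)).
Nothing dominates R: L at North (9>-1); CL at North (9>8); CR at North (9>1).

L, CL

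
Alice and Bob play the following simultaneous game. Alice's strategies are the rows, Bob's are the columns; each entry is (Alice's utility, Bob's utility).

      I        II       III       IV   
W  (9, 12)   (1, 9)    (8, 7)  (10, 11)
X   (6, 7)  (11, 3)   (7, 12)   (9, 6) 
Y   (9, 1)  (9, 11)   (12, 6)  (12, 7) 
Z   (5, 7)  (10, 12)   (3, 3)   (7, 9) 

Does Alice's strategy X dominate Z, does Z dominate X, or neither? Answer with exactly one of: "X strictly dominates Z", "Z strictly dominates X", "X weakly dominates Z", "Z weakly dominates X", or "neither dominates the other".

X strictly dominates Z

X's payoffs vs Z's, by Bob's action — I: 6>5, II: 11>10, III: 7>3, IV: 9>7.
Every comparison favours X, so X strictly dominates Z.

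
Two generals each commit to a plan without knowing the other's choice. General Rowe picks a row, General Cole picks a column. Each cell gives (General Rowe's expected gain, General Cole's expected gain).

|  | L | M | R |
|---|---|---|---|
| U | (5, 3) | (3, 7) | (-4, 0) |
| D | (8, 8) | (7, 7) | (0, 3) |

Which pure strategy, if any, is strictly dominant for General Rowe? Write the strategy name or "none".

D

D vs U: L: 8>5, M: 7>3, R: 0>-4.
D strictly beats every other strategy against every opponent action, so it is strictly dominant.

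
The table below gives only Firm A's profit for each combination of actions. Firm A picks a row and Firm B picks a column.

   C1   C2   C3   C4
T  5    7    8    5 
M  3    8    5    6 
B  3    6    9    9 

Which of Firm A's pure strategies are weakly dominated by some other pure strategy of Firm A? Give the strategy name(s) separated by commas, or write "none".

T: no other strategy beats it everywhere (M at C1 (5>3); B at C1 (5>3)).
Nothing dominates M: T at C2 (8>7); B at C2 (8>6).
Nothing dominates B: T at C3 (9>8); M at C3 (9>5).

none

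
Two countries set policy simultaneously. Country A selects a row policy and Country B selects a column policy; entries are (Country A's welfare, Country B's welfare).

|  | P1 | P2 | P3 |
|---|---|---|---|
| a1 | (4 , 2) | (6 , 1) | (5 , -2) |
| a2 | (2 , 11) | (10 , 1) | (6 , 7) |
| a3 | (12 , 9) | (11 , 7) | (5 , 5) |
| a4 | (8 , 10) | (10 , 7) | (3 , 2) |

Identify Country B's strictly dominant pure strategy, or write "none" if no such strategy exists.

P1 vs P2: a1: 2>1, a2: 11>1, a3: 9>7, a4: 10>7.
P1 vs P3: a1: 2>-2, a2: 11>7, a3: 9>5, a4: 10>2.
P1 strictly beats every other strategy against every opponent action, so it is strictly dominant.

P1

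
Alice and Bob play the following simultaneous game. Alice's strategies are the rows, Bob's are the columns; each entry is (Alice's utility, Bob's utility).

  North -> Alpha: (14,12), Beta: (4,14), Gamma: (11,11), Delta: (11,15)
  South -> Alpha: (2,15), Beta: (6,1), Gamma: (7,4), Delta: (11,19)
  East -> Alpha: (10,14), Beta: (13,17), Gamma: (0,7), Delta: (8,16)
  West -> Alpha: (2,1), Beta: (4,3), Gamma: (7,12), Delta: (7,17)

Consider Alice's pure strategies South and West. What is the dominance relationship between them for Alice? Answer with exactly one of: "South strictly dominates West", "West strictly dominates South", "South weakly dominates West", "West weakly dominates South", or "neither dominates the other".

Compare South to West across each opponent action: Alpha: 2=2, Beta: 6>4, Gamma: 7=7, Delta: 11>7.
South is at least as good everywhere and strictly better somewhere (tied only at Alpha, Gamma), so South weakly but not strictly dominates West.

South weakly dominates West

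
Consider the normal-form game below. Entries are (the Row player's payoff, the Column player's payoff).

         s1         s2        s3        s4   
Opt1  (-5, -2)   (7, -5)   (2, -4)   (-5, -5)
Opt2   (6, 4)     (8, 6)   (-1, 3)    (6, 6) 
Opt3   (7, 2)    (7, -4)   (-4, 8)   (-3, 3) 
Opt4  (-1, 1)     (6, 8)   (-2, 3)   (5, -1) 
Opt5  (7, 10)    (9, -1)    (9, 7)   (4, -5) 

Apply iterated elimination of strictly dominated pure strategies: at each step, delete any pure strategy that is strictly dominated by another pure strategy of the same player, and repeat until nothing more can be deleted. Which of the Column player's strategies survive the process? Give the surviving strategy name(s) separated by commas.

Row Opt1 is eliminated: Opt5 beats it against every remaining column (s1: 7>-5, s2: 9>7, s3: 9>2, s4: 4>-5).
For the Row player, Opt2 strictly dominates Opt4 on the remaining columns (s1: 6>-1, s2: 8>6, s3: -1>-2, s4: 6>5); eliminate Opt4.
Among the remaining strategies, none is strictly dominated by another pure strategy of the same player, so the elimination stops.
Surviving strategies — the Row player: {Opt2, Opt3, Opt5}; the Column player: {s1, s2, s3, s4}.

s1, s2, s3, s4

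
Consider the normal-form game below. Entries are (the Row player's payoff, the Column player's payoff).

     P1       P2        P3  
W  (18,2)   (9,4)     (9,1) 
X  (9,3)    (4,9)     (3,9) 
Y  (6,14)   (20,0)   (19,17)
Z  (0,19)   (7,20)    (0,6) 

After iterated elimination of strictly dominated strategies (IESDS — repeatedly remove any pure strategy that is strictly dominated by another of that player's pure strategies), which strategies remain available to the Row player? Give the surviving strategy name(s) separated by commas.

The Row player's strategy X is strictly dominated by W (P1: 18>9, P2: 9>4, P3: 9>3) and is removed.
For the Row player, W strictly dominates Z on the remaining columns (P1: 18>0, P2: 9>7, P3: 9>0); eliminate Z.
Among the remaining strategies, none is strictly dominated by another pure strategy of the same player, so the elimination stops.
Surviving strategies — the Row player: {W, Y}; the Column player: {P1, P2, P3}.

W, Y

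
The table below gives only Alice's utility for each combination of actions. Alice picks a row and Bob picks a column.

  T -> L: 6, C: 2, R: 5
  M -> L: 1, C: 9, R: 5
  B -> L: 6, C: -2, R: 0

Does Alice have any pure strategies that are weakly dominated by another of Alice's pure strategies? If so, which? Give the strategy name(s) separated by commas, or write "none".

B

T is not dominated — it holds its own against M at L (6>1); B at C (2>-2).
Nothing dominates M: T at C (9>2); B at C (9>-2).
B is weakly dominated by T (L: 6=6, C: 2>-2, R: 5>0).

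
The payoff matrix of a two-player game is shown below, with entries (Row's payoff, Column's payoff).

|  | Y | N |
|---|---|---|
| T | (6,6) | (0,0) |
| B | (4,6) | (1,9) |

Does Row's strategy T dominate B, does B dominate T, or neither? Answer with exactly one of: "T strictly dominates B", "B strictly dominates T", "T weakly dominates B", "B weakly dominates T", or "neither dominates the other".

neither dominates the other

Compare T to B across each choice by Column: Y: 6>4, N: 0<1.
T does better at Y but worse at N; neither strategy dominates the other.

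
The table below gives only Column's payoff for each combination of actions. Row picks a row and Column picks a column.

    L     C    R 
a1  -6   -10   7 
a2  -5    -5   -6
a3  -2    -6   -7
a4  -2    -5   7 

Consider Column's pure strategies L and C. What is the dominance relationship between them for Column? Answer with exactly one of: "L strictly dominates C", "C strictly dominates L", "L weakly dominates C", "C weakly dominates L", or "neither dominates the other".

L weakly dominates C

Compare L to C across each choice by Row: a1: -6>-10, a2: -5=-5, a3: -2>-6, a4: -2>-5.
L is at least as good everywhere and strictly better somewhere (tied only at a2), so L weakly but not strictly dominates C.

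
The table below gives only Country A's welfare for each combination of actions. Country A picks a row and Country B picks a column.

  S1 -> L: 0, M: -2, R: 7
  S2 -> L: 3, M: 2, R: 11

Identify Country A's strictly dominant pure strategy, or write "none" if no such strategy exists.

S2 vs S1: L: 3>0, M: 2>-2, R: 11>7.
S2 strictly beats every other strategy against every opponent action, so it is strictly dominant.

S2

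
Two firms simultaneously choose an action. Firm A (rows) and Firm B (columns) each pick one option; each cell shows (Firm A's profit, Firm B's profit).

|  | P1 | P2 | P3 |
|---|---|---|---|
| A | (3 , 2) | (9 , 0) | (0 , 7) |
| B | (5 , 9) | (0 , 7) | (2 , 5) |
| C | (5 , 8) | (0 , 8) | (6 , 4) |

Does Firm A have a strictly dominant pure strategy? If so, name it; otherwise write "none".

none

A fails to dominate B at P1 (3<5).
B fails to dominate A at P2 (0<9).
C fails to dominate A at P2 (0<9).
No single strategy dominates all the others.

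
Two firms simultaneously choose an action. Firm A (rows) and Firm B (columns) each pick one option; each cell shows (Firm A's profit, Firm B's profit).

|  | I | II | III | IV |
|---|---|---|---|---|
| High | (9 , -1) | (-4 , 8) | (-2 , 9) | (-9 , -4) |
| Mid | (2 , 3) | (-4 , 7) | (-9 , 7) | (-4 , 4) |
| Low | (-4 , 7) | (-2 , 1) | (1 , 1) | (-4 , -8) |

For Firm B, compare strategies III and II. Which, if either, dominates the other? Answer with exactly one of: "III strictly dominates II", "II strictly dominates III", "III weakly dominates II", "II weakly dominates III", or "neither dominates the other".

III's payoffs vs II's, by Firm A's action — High: 9>8, Mid: 7=7, Low: 1=1.
III is at least as good everywhere and strictly better somewhere (tied only at Mid, Low), so III weakly but not strictly dominates II.

III weakly dominates II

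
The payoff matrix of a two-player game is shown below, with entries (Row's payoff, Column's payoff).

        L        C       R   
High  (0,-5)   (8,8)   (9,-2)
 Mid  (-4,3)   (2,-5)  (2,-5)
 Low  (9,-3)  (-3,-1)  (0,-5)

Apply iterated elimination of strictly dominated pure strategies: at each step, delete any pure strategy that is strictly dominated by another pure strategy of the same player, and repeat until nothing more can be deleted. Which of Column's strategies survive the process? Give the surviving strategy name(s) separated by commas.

For Row, High strictly dominates Mid on the remaining columns (L: 0>-4, C: 8>2, R: 9>2); eliminate Mid.
Column's strategy L is strictly dominated by C (High: 8>-5, Low: -1>-3) and is removed.
Row's strategy Low is strictly dominated by High (C: 8>-3, R: 9>0) and is removed.
Column R is eliminated: C beats it against every remaining row (High: 8>-2).
Among the remaining strategies, none is strictly dominated by another pure strategy of the same player, so the elimination stops.
Surviving strategies — Row: {High}; Column: {C}.

C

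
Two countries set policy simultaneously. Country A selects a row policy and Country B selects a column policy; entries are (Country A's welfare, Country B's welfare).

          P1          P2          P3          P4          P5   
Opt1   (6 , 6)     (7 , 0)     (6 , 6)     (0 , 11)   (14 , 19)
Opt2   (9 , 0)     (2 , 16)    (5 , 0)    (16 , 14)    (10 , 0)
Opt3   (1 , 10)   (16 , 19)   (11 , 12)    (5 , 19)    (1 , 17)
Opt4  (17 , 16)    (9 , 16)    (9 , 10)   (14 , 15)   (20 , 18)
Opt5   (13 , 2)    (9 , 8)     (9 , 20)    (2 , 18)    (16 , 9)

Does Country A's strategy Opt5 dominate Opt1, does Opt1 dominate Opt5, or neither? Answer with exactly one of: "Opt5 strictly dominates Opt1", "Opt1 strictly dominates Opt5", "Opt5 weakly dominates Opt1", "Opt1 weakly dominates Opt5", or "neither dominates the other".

Compare Opt5 to Opt1 across each choice by Country B: P1: 13>6, P2: 9>7, P3: 9>6, P4: 2>0, P5: 16>14.
Opt5 gives a strictly higher payoff against each choice by Country B, so Opt5 strictly dominates Opt1.

Opt5 strictly dominates Opt1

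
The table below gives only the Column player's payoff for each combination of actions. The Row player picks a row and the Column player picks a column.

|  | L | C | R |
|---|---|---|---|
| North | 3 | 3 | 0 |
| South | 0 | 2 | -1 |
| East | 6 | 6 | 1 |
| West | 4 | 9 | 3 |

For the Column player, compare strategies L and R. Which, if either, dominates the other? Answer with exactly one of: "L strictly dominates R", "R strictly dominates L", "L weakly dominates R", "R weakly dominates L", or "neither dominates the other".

L strictly dominates R

Compare L to R across every action of the Row player: North: 3>0, South: 0>-1, East: 6>1, West: 4>3.
L gives a strictly higher payoff against every action of the Row player, so L strictly dominates R.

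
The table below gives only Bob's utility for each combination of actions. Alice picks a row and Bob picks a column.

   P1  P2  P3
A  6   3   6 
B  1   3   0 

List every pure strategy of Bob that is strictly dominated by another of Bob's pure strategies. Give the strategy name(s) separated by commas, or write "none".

P1 is not dominated — it holds its own against P2 at A (6>3); P3 at A (6=6).
P2: no other strategy beats it everywhere (P1 at B (3>1); P3 at B (3>0)).
P3 is not dominated — it holds its own against P1 at A (6=6); P2 at A (6>3).

none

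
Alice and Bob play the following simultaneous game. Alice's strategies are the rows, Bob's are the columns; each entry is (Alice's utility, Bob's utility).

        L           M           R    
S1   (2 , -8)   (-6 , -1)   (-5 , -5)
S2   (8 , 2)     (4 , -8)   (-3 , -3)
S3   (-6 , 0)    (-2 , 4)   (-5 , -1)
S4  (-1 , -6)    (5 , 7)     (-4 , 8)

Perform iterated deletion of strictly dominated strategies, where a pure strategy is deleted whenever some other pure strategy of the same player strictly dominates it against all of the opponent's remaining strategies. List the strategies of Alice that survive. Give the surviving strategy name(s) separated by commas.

Row S1 is eliminated: S2 beats it against every remaining column (L: 8>2, M: 4>-6, R: -3>-5).
For Alice, S2 strictly dominates S3 on the remaining columns (L: 8>-6, M: 4>-2, R: -3>-5); eliminate S3.
Column M is eliminated: R beats it against every remaining row (S2: -3>-8, S4: 8>7).
Alice's strategy S4 is strictly dominated by S2 (L: 8>-1, R: -3>-4) and is removed.
For Bob, L strictly dominates R on the remaining rows (S2: 2>-3); eliminate R.
Among the remaining strategies, none is strictly dominated by another pure strategy of the same player, so the elimination stops.
Surviving strategies — Alice: {S2}; Bob: {L}.

S2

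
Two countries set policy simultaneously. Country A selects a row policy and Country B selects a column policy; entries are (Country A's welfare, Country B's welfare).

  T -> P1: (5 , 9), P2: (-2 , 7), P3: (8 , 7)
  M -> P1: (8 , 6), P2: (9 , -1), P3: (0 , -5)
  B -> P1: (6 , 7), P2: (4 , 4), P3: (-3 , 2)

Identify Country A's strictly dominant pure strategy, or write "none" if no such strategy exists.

none

T fails to dominate M at P1 (5<8).
M fails to dominate T at P3 (0<8).
B fails to dominate T at P3 (-3<8).
No single strategy dominates all the others.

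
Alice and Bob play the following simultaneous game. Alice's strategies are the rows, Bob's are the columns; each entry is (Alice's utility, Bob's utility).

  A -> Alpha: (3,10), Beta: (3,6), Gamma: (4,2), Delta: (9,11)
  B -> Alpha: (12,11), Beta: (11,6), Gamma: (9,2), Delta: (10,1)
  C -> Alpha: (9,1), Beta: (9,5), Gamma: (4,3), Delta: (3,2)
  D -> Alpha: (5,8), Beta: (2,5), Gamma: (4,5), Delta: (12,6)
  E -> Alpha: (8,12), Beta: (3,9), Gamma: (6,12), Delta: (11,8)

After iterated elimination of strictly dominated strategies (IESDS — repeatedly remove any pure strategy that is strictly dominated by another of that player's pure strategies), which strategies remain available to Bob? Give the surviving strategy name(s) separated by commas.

Row A is eliminated: B beats it against every remaining column (Alpha: 12>3, Beta: 11>3, Gamma: 9>4, Delta: 10>9).
For Alice, B strictly dominates C on the remaining columns (Alpha: 12>9, Beta: 11>9, Gamma: 9>4, Delta: 10>3); eliminate C.
For Bob, Alpha strictly dominates Beta on the remaining rows (B: 11>6, D: 8>5, E: 12>9); eliminate Beta.
For Bob, Alpha strictly dominates Delta on the remaining rows (B: 11>1, D: 8>6, E: 12>8); eliminate Delta.
Row D is eliminated: B beats it against every remaining column (Alpha: 12>5, Gamma: 9>4).
Row E is eliminated: B beats it against every remaining column (Alpha: 12>8, Gamma: 9>6).
Column Gamma is eliminated: Alpha beats it against every remaining row (B: 11>2).
Among the remaining strategies, none is strictly dominated by another pure strategy of the same player, so the elimination stops.
Surviving strategies — Alice: {B}; Bob: {Alpha}.

Alpha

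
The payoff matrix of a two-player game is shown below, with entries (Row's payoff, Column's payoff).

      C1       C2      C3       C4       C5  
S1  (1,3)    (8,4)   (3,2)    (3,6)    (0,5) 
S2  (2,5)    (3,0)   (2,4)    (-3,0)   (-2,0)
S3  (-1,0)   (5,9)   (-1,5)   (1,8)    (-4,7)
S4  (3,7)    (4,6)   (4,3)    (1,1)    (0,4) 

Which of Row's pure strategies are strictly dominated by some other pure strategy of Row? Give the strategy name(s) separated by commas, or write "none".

S2, S3

Nothing dominates S1: S2 at C2 (8>3); S3 at C1 (1>-1); S4 at C2 (8>4).
S2: dominated, since S4 does at least as well everywhere (C1: 3>2, C2: 4>3, C3: 4>2, C4: 1>-3, C5: 0>-2).
S3: dominated, since S1 does at least as well everywhere (C1: 1>-1, C2: 8>5, C3: 3>-1, C4: 3>1, C5: 0>-4).
S4: no other strategy beats it everywhere (S1 at C1 (3>1); S2 at C1 (3>2); S3 at C1 (3>-1)).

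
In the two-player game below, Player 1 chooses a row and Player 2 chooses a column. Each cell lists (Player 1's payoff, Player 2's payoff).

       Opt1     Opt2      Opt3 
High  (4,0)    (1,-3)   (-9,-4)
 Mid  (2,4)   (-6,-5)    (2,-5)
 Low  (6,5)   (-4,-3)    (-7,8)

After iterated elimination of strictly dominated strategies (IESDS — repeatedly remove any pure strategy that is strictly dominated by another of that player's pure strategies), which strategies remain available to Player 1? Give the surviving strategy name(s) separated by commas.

For Player 2, Opt1 strictly dominates Opt2 on the remaining rows (High: 0>-3, Mid: 4>-5, Low: 5>-3); eliminate Opt2.
For Player 1, Low strictly dominates High on the remaining columns (Opt1: 6>4, Opt3: -7>-9); eliminate High.
Among the remaining strategies, none is strictly dominated by another pure strategy of the same player, so the elimination stops.
Surviving strategies — Player 1: {Mid, Low}; Player 2: {Opt1, Opt3}.

Mid, Low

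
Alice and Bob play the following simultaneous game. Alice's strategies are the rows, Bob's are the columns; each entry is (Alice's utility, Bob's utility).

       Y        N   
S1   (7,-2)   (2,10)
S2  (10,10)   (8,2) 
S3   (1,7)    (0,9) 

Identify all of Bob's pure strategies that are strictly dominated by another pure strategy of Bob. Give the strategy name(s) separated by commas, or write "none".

Y is not dominated — it holds its own against N at S2 (10>2).
Nothing dominates N: Y at S1 (10>-2).

none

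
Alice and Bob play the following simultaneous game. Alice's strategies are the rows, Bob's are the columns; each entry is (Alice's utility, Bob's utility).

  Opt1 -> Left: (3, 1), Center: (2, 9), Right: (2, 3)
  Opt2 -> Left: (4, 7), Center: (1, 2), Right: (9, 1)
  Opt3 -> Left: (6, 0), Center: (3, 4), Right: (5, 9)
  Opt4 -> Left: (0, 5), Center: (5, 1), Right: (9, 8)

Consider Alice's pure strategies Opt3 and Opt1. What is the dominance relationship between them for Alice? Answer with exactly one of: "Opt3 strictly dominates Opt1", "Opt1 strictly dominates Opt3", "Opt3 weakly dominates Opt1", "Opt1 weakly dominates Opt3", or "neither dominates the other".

Compare Opt3 to Opt1 across every action of Bob: Left: 6>3, Center: 3>2, Right: 5>2.
Every comparison favours Opt3, so Opt3 strictly dominates Opt1.

Opt3 strictly dominates Opt1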